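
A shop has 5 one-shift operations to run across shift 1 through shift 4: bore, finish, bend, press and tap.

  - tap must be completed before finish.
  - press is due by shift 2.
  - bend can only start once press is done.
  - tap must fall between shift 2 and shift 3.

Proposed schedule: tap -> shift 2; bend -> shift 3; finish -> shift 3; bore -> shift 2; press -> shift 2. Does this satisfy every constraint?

tap must fall between shift 2 and shift 3 — holds.
tap must be completed before finish — holds.
press is due by shift 2 — holds.
bend can only start once press is done — holds.

Valid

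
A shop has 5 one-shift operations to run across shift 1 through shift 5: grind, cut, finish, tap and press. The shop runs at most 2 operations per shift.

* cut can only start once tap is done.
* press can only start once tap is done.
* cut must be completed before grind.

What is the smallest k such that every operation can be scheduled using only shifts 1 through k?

The precedence chain requires at least 3 distinct shifts.
With at most 2 per shift and 5 operations, at least 3 shifts are needed.
3 works (last occupied shift: shift 3): for example grind -> shift 3, finish -> shift 1, cut -> shift 2, tap -> shift 1, press -> shift 2.

3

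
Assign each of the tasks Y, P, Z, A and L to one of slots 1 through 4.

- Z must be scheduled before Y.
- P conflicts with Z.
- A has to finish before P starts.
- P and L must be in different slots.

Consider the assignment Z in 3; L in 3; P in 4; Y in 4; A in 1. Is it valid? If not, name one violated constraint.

P and L must be in different slots — holds.
P conflicts with Z — holds.
Z must be scheduled before Y — holds.
A has to finish before P starts — holds.

Yes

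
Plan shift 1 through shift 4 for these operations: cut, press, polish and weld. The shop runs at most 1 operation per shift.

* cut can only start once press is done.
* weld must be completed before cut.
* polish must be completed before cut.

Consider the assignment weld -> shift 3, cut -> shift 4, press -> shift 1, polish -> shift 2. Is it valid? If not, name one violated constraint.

cut can only start once press is done — holds.
polish must be completed before cut — holds.
The shop runs at most 1 operation per shift — holds.
weld must be completed before cut — holds.

Yes, all constraints hold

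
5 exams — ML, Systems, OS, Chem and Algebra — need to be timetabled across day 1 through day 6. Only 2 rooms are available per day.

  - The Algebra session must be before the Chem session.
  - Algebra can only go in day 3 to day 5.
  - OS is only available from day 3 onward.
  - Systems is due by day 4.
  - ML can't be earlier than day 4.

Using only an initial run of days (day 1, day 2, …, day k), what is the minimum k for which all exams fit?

4

The precedence chain requires at least 2 distinct days.
With at most 2 per day and 5 exams, at least 3 days are needed.
ML can't be placed before day 4, so the schedule must run through at least day 4.
4 works (last occupied day: day 4): for example OS -> day 3; Chem -> day 4; ML -> day 4; Algebra -> day 3; Systems -> day 1.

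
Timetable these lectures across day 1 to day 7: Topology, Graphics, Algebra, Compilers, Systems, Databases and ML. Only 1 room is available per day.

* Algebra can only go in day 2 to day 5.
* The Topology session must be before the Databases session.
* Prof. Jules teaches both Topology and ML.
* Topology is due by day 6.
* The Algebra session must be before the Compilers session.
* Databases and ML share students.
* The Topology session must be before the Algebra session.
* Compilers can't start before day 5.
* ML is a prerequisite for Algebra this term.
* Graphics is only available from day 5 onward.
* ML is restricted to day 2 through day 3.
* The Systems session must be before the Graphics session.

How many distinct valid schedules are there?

Splitting on Topology: it can be day 1 (35), day 2 (8), day 3 (8). Listing each branch's schedules as (Graphics, Algebra, Compilers, Systems, Databases, ML) by day number:
Topology=day 1: (5,3,6,4,7,2) (5,3,7,4,6,2) (5,4,6,2,7,3) (5,4,6,3,7,2) (5,4,7,2,6,3) (5,4,7,3,6,2) (6,3,5,4,7,2) (6,3,7,4,5,2) (6,3,7,5,4,2) (6,4,5,2,7,3) (6,4,5,3,7,2) (6,4,7,2,5,3) (6,4,7,3,5,2) (6,4,7,5,2,3) (6,4,7,5,3,2) (6,5,7,2,4,3) (6,5,7,3,4,2) (6,5,7,4,2,3) (6,5,7,4,3,2) (7,3,5,4,6,2) (7,3,5,6,4,2) (7,3,6,4,5,2) (7,3,6,5,4,2) (7,4,5,2,6,3) (7,4,5,3,6,2) (7,4,5,6,2,3) (7,4,5,6,3,2) (7,4,6,2,5,3) (7,4,6,3,5,2) (7,4,6,5,2,3) (7,4,6,5,3,2) (7,5,6,2,4,3) (7,5,6,3,4,2) (7,5,6,4,2,3) (7,5,6,4,3,2) — 35.
Topology=day 2: (5,4,6,1,7,3) (5,4,7,1,6,3) (6,4,5,1,7,3) (6,4,7,1,5,3) (6,5,7,1,4,3) (7,4,5,1,6,3) (7,4,6,1,5,3) (7,5,6,1,4,3) — 8.
Topology=day 3: (5,4,6,1,7,2) (5,4,7,1,6,2) (6,4,5,1,7,2) (6,4,7,1,5,2) (6,5,7,1,4,2) (7,4,5,1,6,2) (7,4,6,1,5,2) (7,5,6,1,4,2) — 8.
Summing: 35 + 8 + 8 = 51.

51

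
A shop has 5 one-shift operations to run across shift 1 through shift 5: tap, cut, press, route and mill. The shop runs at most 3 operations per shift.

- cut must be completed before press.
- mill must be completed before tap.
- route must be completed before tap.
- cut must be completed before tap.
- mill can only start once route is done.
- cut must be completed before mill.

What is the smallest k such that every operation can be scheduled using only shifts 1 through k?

3

The precedence chain requires at least 3 distinct shifts.
With at most 3 per shift and 5 operations, at least 2 shifts are needed.
3 works (last occupied shift: shift 3): for example cut in shift 1; mill in shift 2; tap in shift 3; route in shift 1; press in shift 2.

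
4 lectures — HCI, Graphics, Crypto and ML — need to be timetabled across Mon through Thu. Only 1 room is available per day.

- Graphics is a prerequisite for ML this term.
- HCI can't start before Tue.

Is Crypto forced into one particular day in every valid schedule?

Crypto can be Mon (e.g. Graphics in Wed, Crypto in Mon, HCI in Tue, ML in Thu) or Tue (e.g. Crypto -> Tue, HCI -> Wed, ML -> Thu, Graphics -> Mon).

No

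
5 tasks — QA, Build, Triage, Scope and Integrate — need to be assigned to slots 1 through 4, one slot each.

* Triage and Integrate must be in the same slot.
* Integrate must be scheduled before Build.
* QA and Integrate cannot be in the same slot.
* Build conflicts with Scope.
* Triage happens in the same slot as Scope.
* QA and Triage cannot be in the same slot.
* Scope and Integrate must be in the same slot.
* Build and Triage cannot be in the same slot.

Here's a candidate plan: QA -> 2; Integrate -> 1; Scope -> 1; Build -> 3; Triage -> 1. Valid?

Yes

Build and Triage cannot be in the same slot — holds.
Build conflicts with Scope — holds.
Scope and Integrate must be in the same slot — holds.
Triage and Integrate must be in the same slot — holds.
QA and Triage cannot be in the same slot — holds.
Triage happens in the same slot as Scope — holds.
Integrate must be scheduled before Build — holds.
QA and Integrate cannot be in the same slot — holds.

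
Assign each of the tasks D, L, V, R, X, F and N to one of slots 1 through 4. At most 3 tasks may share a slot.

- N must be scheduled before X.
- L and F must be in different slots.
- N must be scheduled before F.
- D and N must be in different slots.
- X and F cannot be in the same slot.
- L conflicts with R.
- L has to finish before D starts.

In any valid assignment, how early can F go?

2

Precedence pushes F to at least 2.
F at 2 is achievable: X -> 3; N -> 1; R -> 2; F -> 2; L -> 1; V -> 1; D -> 2.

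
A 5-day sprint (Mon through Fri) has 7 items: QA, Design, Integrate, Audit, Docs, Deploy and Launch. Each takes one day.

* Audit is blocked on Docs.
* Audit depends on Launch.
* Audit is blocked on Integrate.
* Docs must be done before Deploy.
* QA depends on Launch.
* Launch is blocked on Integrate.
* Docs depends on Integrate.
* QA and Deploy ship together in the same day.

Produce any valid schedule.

Design=Mon; Docs=Tue; Integrate=Mon; Launch=Tue; Deploy=Wed; Audit=Wed; QA=Wed

Checking: Integrate(Mon) before Docs(Tue); Docs(Tue) before Deploy(Wed); Integrate(Mon) before Launch(Tue); Docs(Tue) before Audit(Wed); Launch(Tue) before Audit(Wed); Launch(Tue) before QA(Wed); Integrate(Mon) before Audit(Wed); QA = Deploy = Wed.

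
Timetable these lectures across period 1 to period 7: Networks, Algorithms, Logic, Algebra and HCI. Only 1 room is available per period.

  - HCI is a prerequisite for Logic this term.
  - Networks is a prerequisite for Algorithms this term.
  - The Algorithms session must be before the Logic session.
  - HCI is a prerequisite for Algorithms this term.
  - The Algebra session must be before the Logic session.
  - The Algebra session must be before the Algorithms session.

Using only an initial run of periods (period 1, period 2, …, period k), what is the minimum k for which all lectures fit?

The precedence chain requires at least 3 distinct periods.
With at most 1 per period and 5 lectures, at least 5 periods are needed.
5 works (last occupied period: period 5): for example Networks -> period 3, Algebra -> period 1, Algorithms -> period 4, HCI -> period 2, Logic -> period 5.

5 periods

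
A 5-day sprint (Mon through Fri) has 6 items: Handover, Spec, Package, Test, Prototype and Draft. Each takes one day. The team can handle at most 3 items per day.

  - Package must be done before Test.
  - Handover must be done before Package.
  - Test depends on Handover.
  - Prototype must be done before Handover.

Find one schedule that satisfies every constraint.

Spec in Mon, Test in Thu, Prototype in Mon, Package in Wed, Draft in Mon, Handover in Tue

Checking: Prototype(Mon) before Handover(Tue); Handover(Tue) before Package(Wed); Handover(Tue) before Test(Thu); Package(Wed) before Test(Thu); max 3 per day (cap 3).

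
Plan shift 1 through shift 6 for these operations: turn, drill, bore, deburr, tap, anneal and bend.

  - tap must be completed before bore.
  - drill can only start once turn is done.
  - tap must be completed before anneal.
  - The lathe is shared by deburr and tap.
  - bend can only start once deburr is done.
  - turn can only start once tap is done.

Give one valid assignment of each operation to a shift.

turn in shift 2; anneal in shift 2; tap in shift 1; bend in shift 3; deburr in shift 2; drill in shift 3; bore in shift 2

Checking: tap(shift 1) before turn(shift 2); deburr(shift 2) before bend(shift 3); tap(shift 1) before bore(shift 2); tap(shift 1) before anneal(shift 2); turn(shift 2) before drill(shift 3); deburr(shift 2) != tap(shift 1).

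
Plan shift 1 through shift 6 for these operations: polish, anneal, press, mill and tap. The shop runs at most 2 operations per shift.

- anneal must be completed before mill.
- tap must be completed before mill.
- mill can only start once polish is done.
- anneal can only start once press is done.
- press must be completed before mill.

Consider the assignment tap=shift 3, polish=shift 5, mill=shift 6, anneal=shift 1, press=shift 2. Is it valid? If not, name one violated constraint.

The shop runs at most 2 operations per shift — holds.
press must be completed before mill — holds.
mill can only start once polish is done — holds.
anneal can only start once press is done — violated.
anneal must be completed before mill — holds.
tap must be completed before mill — holds.

No — it violates: anneal can only start once press is done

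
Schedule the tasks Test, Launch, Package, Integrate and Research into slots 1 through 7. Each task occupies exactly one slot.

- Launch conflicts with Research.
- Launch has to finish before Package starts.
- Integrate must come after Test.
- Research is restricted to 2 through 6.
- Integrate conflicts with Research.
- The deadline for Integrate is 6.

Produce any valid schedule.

Launch=1; Research=2; Test=1; Integrate=3; Package=2

Checking: Launch(1) before Package(2); Test(1) before Integrate(3); Integrate(3) != Research(2); Launch(1) != Research(2); Integrate=3 in [1,6]; Research=2 in [2,6].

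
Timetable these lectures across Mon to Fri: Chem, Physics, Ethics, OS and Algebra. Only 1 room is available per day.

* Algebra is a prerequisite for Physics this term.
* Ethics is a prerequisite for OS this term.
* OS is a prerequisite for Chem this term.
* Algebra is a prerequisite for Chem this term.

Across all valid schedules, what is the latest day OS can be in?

Thu

Precedence pushes OS to at least Tue; downstream work caps OS at Thu.
OS at Thu is achievable: Physics -> Tue, OS -> Thu, Ethics -> Wed, Chem -> Fri, Algebra -> Mon.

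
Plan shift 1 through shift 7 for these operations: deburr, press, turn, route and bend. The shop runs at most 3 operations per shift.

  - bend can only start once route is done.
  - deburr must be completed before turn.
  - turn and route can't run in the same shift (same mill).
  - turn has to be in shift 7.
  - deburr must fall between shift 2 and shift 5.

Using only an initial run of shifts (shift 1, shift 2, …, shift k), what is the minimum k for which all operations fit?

The precedence chain requires at least 2 distinct shifts.
With at most 3 per shift and 5 operations, at least 2 shifts are needed.
turn can't be placed before shift 7, so the schedule must run through at least shift 7.
7 works (last occupied shift: shift 7): for example press -> shift 1; turn -> shift 7; deburr -> shift 2; route -> shift 1; bend -> shift 2.

7 shifts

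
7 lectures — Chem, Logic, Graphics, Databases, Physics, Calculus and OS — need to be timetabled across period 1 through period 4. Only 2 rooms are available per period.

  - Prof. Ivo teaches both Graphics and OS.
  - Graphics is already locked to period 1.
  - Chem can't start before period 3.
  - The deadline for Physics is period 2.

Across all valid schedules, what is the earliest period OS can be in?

period 2

OS at period 2 is achievable: OS in period 2; Logic in period 2; Graphics in period 1; Physics in period 1; Databases in period 3; Chem in period 3; Calculus in period 4.
Nothing earlier works — the conflict and capacity constraints rule out every period before period 2.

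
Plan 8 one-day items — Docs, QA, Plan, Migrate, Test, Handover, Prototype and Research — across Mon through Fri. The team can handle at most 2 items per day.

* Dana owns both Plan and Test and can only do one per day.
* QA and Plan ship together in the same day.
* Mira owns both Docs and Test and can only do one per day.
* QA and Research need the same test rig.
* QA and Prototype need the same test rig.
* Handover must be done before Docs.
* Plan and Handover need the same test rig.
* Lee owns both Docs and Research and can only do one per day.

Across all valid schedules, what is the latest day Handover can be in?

Thu

Downstream work caps Handover at Thu.
Handover at Thu is achievable: Test -> Tue; Handover -> Thu; Plan -> Mon; Migrate -> Tue; Docs -> Fri; QA -> Mon; Research -> Wed; Prototype -> Wed.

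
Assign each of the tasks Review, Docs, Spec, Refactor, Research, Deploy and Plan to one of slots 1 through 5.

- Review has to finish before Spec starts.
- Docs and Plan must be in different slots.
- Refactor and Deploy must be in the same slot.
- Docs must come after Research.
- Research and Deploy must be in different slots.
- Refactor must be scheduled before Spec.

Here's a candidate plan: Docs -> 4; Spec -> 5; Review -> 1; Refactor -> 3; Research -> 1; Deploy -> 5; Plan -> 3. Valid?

Invalid. Refactor and Deploy must be in the same slot.

Docs must come after Research — holds.
Refactor and Deploy must be in the same slot — violated.
Research and Deploy must be in different slots — holds.
Refactor must be scheduled before Spec — holds.
Docs and Plan must be in different slots — holds.
Review has to finish before Spec starts — holds.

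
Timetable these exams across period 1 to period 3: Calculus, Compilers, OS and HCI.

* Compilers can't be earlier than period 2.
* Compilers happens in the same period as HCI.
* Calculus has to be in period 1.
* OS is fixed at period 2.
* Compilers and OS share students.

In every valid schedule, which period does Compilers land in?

Compilers's window is period 2–period 3.
OS is fixed at period 2, and Compilers can't share a period with OS.
So Compilers must be period 3.

period 3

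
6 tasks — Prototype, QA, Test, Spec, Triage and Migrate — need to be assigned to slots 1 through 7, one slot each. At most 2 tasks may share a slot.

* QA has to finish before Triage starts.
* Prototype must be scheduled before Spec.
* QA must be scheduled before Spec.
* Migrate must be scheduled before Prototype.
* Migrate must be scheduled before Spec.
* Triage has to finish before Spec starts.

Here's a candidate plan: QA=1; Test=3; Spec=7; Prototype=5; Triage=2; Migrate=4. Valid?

QA has to finish before Triage starts — holds.
Migrate must be scheduled before Prototype — holds.
Prototype must be scheduled before Spec — holds.
Triage has to finish before Spec starts — holds.
Migrate must be scheduled before Spec — holds.
At most 2 tasks may share a slot — holds.
QA must be scheduled before Spec — holds.

Yes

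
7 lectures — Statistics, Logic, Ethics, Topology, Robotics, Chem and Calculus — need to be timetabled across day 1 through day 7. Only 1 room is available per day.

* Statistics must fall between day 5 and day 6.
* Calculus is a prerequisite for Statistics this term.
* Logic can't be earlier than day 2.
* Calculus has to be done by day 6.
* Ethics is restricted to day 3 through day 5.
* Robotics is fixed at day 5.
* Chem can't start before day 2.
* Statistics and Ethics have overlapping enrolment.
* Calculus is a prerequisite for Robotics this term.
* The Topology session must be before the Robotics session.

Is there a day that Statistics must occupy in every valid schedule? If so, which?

Statistics is available from day 5; Statistics's own window allows nothing later than day 6.
So Statistics is pinned to day 6.

day 6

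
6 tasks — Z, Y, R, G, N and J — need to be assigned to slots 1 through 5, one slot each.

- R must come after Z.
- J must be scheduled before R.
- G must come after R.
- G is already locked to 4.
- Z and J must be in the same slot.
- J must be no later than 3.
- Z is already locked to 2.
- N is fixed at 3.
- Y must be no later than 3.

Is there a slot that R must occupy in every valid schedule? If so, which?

3

Z is fixed at 2 and must come before R, so R is at least 3.
G is fixed at 4 and must come after R, so R is at most 3.
So R must be 3.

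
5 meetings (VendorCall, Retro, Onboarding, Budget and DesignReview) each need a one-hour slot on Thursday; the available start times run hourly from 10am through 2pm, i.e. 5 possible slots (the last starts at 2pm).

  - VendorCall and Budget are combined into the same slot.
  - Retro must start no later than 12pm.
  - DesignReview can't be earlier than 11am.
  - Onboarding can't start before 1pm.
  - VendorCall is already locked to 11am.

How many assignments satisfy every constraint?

Splitting on Retro: it can be 10am (8), 11am (8), 12pm (8). Listing each branch's schedules as (VendorCall, Onboarding, Budget, DesignReview):
Retro=10am: (11am,1pm,11am,11am) (11am,1pm,11am,12pm) (11am,1pm,11am,1pm) (11am,1pm,11am,2pm) (11am,2pm,11am,11am) (11am,2pm,11am,12pm) (11am,2pm,11am,1pm) (11am,2pm,11am,2pm) — 8.
Retro=11am: (11am,1pm,11am,11am) (11am,1pm,11am,12pm) (11am,1pm,11am,1pm) (11am,1pm,11am,2pm) (11am,2pm,11am,11am) (11am,2pm,11am,12pm) (11am,2pm,11am,1pm) (11am,2pm,11am,2pm) — 8.
Retro=12pm: (11am,1pm,11am,11am) (11am,1pm,11am,12pm) (11am,1pm,11am,1pm) (11am,1pm,11am,2pm) (11am,2pm,11am,11am) (11am,2pm,11am,12pm) (11am,2pm,11am,1pm) (11am,2pm,11am,2pm) — 8.
Summing: 8 + 8 + 8 = 24.

24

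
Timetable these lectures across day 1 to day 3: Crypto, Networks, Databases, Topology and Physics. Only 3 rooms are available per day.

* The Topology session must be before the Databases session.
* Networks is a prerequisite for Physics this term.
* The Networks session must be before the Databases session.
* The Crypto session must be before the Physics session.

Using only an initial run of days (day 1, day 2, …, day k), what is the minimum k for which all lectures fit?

2

The precedence chain requires at least 2 distinct days.
With at most 3 per day and 5 lectures, at least 2 days are needed.
2 works (last occupied day: day 2): for example Physics in day 2, Networks in day 1, Topology in day 1, Crypto in day 1, Databases in day 2.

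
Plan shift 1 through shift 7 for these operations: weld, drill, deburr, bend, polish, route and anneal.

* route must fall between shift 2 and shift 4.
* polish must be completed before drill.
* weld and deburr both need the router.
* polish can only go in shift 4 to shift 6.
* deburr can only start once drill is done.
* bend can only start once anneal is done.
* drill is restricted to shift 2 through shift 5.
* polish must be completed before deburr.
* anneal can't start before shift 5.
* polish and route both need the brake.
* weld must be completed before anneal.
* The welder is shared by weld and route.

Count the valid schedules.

40

Splitting on weld: it can be shift 1 (12), shift 2 (6), shift 3 (6), shift 4 (12), shift 5 (4). Listing each branch's schedules as (drill, deburr, bend, polish, route, anneal) by shift number:
weld=shift 1: (5,6,6,4,2,5) (5,6,6,4,3,5) (5,6,7,4,2,5) (5,6,7,4,2,6) (5,6,7,4,3,5) (5,6,7,4,3,6) (5,7,6,4,2,5) (5,7,6,4,3,5) (5,7,7,4,2,5) (5,7,7,4,2,6) (5,7,7,4,3,5) (5,7,7,4,3,6) — 12.
weld=shift 2: (5,6,6,4,3,5) (5,6,7,4,3,5) (5,6,7,4,3,6) (5,7,6,4,3,5) (5,7,7,4,3,5) (5,7,7,4,3,6) — 6.
weld=shift 3: (5,6,6,4,2,5) (5,6,7,4,2,5) (5,6,7,4,2,6) (5,7,6,4,2,5) (5,7,7,4,2,5) (5,7,7,4,2,6) — 6.
weld=shift 4: (5,6,6,4,2,5) (5,6,6,4,3,5) (5,6,7,4,2,5) (5,6,7,4,2,6) (5,6,7,4,3,5) (5,6,7,4,3,6) (5,7,6,4,2,5) (5,7,6,4,3,5) (5,7,7,4,2,5) (5,7,7,4,2,6) (5,7,7,4,3,5) (5,7,7,4,3,6) — 12.
weld=shift 5: (5,6,7,4,2,6) (5,6,7,4,3,6) (5,7,7,4,2,6) (5,7,7,4,3,6) — 4.
Summing: 12 + 6 + 6 + 12 + 4 = 40.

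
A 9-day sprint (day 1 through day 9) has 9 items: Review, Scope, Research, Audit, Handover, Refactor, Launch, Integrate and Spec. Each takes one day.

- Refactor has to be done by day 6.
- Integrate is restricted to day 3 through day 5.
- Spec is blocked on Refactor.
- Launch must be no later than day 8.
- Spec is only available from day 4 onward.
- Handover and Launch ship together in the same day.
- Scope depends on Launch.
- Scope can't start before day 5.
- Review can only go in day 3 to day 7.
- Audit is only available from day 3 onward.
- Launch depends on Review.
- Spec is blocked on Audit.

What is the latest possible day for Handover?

Handover must be in the same day as Launch, which can't be before day 4, so Handover is at least day 4; Handover must be in the same day as Launch, which can't be after day 8, so Handover is at most day 8.
Handover at day 8 is achievable: Audit -> day 3; Refactor -> day 1; Handover -> day 8; Integrate -> day 3; Spec -> day 4; Review -> day 3; Research -> day 1; Launch -> day 8; Scope -> day 9.

day 8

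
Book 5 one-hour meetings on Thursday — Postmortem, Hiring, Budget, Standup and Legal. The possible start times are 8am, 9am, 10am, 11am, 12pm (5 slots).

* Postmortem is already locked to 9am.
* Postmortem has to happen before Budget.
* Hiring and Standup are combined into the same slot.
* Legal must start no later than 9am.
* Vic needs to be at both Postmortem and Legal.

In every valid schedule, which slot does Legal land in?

Legal's window is 8am–9am.
Postmortem is fixed at 9am, and Legal can't share a slot with Postmortem.
So Legal must be 8am.

8am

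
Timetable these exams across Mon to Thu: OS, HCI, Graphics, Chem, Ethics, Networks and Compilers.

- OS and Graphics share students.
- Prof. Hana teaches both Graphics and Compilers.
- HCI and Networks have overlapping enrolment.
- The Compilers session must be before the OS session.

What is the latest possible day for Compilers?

Wed

Downstream work caps Compilers at Wed.
Compilers at Wed is achievable: Ethics in Mon; HCI in Mon; Networks in Tue; OS in Thu; Chem in Mon; Compilers in Wed; Graphics in Mon.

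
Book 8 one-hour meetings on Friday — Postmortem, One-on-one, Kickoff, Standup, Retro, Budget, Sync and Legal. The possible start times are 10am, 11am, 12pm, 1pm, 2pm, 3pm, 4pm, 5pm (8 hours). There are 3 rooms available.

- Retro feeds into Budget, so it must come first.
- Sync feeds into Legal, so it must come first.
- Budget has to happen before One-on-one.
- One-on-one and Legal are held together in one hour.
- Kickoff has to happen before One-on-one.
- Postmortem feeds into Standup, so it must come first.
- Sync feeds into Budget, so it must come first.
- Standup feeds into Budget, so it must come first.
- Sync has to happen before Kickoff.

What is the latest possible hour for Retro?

3pm

Downstream work caps Retro at 3pm.
Retro at 3pm is achievable: Legal -> 5pm; Sync -> 10am; Standup -> 11am; Budget -> 4pm; Kickoff -> 11am; One-on-one -> 5pm; Postmortem -> 10am; Retro -> 3pm.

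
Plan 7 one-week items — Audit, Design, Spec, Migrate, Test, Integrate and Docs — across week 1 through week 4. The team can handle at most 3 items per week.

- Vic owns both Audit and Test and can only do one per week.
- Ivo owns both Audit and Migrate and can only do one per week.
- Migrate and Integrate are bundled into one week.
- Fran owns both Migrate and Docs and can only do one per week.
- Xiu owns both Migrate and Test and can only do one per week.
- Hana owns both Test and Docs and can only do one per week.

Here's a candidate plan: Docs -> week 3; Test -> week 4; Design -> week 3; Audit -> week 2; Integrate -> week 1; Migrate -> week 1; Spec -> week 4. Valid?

Fran owns both Migrate and Docs and can only do one per week — holds.
Hana owns both Test and Docs and can only do one per week — holds.
The team can handle at most 3 items per week — holds.
Ivo owns both Audit and Migrate and can only do one per week — holds.
Migrate and Integrate are bundled into one week — holds.
Vic owns both Audit and Test and can only do one per week — holds.
Xiu owns both Migrate and Test and can only do one per week — holds.

Yes, all constraints hold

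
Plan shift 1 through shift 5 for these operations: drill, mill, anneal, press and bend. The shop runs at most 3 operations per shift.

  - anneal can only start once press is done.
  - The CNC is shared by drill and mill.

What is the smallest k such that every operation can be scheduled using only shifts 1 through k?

2

The precedence chain requires at least 2 distinct shifts.
With at most 3 per shift and 5 operations, at least 2 shifts are needed.
2 works (last occupied shift: shift 2): for example mill=shift 2; drill=shift 1; press=shift 1; anneal=shift 2; bend=shift 1.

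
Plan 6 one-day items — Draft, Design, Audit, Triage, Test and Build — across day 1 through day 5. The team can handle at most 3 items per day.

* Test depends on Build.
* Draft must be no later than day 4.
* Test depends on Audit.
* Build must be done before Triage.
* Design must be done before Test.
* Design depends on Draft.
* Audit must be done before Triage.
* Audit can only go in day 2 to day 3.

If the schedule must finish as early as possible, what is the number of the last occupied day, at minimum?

3

The precedence chain requires at least 3 distinct days.
With at most 3 per day and 6 tasks, at least 2 days are needed.
3 works (last occupied day: day 3): for example Test -> day 3; Draft -> day 1; Design -> day 2; Audit -> day 2; Triage -> day 3; Build -> day 1.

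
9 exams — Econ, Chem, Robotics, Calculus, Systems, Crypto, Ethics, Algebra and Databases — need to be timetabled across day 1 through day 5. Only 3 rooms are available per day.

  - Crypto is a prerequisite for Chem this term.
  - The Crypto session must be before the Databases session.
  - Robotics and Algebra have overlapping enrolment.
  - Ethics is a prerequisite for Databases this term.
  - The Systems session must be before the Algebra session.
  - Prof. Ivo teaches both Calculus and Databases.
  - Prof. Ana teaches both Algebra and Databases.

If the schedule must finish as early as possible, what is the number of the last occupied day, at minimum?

The precedence chain requires at least 2 distinct days.
With at most 3 per day and 9 exams, at least 3 days are needed.
3 works (last occupied day: day 3): for example Algebra -> day 3, Chem -> day 2, Ethics -> day 1, Econ -> day 3, Databases -> day 2, Calculus -> day 3, Robotics -> day 2, Systems -> day 1, Crypto -> day 1.

3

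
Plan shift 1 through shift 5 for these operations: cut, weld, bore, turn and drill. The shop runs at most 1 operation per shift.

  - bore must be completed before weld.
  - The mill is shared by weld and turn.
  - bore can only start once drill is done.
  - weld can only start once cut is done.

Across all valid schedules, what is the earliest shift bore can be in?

shift 2

Precedence pushes bore to at least shift 2; downstream work caps bore at shift 4.
bore at shift 2 is achievable: cut -> shift 3; weld -> shift 4; drill -> shift 1; bore -> shift 2; turn -> shift 5.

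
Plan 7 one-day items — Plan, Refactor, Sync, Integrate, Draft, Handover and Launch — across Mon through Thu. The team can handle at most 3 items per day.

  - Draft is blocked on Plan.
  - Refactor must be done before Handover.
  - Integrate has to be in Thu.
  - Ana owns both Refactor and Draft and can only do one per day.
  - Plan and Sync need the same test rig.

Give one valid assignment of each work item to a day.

Integrate=Thu, Handover=Tue, Sync=Tue, Draft=Tue, Launch=Mon, Refactor=Mon, Plan=Mon

Checking: Plan(Mon) before Draft(Tue); Refactor(Mon) before Handover(Tue); Plan(Mon) != Sync(Tue); Refactor(Mon) != Draft(Tue); Integrate=Thu in [Thu,Thu]; max 3 per day (cap 3).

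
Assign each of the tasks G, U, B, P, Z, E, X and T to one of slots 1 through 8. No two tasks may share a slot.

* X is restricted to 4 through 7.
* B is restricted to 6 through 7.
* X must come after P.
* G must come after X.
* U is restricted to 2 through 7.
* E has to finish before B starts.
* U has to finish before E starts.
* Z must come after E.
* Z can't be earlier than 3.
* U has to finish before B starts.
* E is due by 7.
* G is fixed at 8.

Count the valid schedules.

42

Splitting on U: it can be 2 (30), 3 (12). Listing each branch's schedules as (G, B, P, Z, E, X, T):
U=2: (8,6,1,4,3,5,7) (8,6,1,4,3,7,5) (8,6,1,5,3,4,7) (8,6,1,5,3,7,4) (8,6,1,5,4,7,3) (8,6,1,7,3,4,5) (8,6,1,7,3,5,4) (8,6,1,7,4,5,3) (8,6,1,7,5,4,3) (8,6,3,5,4,7,1) (8,6,3,7,4,5,1) (8,6,3,7,5,4,1) (8,6,4,5,3,7,1) (8,6,4,7,3,5,1) (8,6,5,4,3,7,1) (8,7,1,4,3,5,6) (8,7,1,4,3,6,5) (8,7,1,5,3,4,6) (8,7,1,5,3,6,4) (8,7,1,5,4,6,3) (8,7,1,6,3,4,5) (8,7,1,6,3,5,4) (8,7,1,6,4,5,3) (8,7,1,6,5,4,3) (8,7,3,5,4,6,1) (8,7,3,6,4,5,1) (8,7,3,6,5,4,1) (8,7,4,5,3,6,1) (8,7,4,6,3,5,1) (8,7,5,4,3,6,1) — 30.
U=3: (8,6,1,5,4,7,2) (8,6,1,7,4,5,2) (8,6,1,7,5,4,2) (8,6,2,5,4,7,1) (8,6,2,7,4,5,1) (8,6,2,7,5,4,1) (8,7,1,5,4,6,2) (8,7,1,6,4,5,2) (8,7,1,6,5,4,2) (8,7,2,5,4,6,1) (8,7,2,6,4,5,1) (8,7,2,6,5,4,1) — 12.
Summing: 30 + 12 = 42.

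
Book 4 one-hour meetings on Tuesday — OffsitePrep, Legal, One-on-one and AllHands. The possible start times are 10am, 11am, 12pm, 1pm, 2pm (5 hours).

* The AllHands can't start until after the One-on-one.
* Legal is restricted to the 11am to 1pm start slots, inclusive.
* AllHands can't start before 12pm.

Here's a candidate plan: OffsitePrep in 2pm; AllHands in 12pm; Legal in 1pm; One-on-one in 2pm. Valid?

AllHands can't start before 12pm — holds.
Legal is restricted to the 11am to 1pm start slots, inclusive — holds.
The AllHands can't start until after the One-on-one — violated.

No — it violates: The AllHands can't start until after the One-on-one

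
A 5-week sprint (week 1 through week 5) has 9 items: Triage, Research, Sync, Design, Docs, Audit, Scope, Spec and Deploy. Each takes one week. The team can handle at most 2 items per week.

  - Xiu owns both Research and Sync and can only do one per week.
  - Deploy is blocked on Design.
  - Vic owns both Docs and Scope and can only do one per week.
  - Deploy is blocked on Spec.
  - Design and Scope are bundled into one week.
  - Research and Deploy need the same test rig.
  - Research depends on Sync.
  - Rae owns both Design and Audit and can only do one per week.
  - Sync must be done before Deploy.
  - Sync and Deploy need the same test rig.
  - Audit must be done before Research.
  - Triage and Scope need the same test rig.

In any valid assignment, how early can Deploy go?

week 3

Precedence pushes Deploy to at least week 2.
Deploy at week 3 is achievable: Design -> week 2, Sync -> week 1, Research -> week 4, Triage -> week 4, Scope -> week 2, Audit -> week 3, Spec -> week 1, Deploy -> week 3, Docs -> week 5.
Nothing earlier works — the conflict and capacity constraints rule out every week before week 3.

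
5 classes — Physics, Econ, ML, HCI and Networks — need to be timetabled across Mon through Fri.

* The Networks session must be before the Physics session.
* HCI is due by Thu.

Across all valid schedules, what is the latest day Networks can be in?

Downstream work caps Networks at Thu.
Networks at Thu is achievable: Econ=Mon; Networks=Thu; HCI=Mon; Physics=Fri; ML=Mon.

Thu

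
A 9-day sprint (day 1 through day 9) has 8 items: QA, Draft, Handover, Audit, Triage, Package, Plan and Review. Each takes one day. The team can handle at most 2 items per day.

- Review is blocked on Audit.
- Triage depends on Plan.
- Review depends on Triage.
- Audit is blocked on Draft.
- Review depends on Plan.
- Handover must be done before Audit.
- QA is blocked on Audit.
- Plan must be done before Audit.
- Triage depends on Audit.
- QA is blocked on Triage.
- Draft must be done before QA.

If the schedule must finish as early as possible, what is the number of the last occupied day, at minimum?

day 5

The precedence chain requires at least 4 distinct days.
With at most 2 per day and 8 tasks, at least 4 days are needed.
Could 4 days be enough, i.e. nothing placed later than day 4? No: Review must come after Plan (at day 1 or later) → {day 2, day 3, day 4}; Plan must come before Review (at day 4 or earlier) → {day 1, day 2, day 3}; Audit must come before Review (at day 4 or earlier) → {day 1, day 2, day 3}; Triage must come before Review (at day 4 or earlier) → {day 1, day 2, day 3}; Triage must come after Plan (at day 1 or later) → {day 2, day 3}; Plan must come before Triage (at day 3 or earlier) → {day 1, day 2}; QA must come after Audit (at day 1 or later) → {day 2, day 3, day 4}; Draft must come before QA (at day 4 or earlier) → {day 1, day 2, day 3}; Audit must come after Draft (at day 1 or later) → {day 2, day 3}; Draft must come before Audit (at day 3 or earlier) → {day 1, day 2}; Triage must come after Audit (at day 2 or later) → {day 3}; Audit must come before Triage (at day 3 or earlier) → {day 2}; Plan must come before Audit (at day 2 or earlier) → {day 1}; Handover must come before Audit (at day 2 or earlier) → {day 1}; Draft can't use day 1, already full with Handover and Plan (limit 2) → {day 2}; Audit must come after Draft (at day 2 or later) → nothing is left.
So 4 days is not enough.
5 works (last occupied day: day 5): for example Audit -> day 3; Package -> day 2; Plan -> day 1; Handover -> day 2; QA -> day 5; Draft -> day 1; Review -> day 5; Triage -> day 4.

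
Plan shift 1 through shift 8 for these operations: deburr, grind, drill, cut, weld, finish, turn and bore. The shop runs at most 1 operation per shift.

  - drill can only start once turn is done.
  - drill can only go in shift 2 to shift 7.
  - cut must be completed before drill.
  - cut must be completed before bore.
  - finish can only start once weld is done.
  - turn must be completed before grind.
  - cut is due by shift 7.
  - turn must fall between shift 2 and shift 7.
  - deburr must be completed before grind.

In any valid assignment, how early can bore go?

Precedence pushes bore to at least shift 2.
bore at shift 2 is achievable: finish=shift 8, deburr=shift 5, drill=shift 4, bore=shift 2, cut=shift 1, turn=shift 3, grind=shift 6, weld=shift 7.

shift 2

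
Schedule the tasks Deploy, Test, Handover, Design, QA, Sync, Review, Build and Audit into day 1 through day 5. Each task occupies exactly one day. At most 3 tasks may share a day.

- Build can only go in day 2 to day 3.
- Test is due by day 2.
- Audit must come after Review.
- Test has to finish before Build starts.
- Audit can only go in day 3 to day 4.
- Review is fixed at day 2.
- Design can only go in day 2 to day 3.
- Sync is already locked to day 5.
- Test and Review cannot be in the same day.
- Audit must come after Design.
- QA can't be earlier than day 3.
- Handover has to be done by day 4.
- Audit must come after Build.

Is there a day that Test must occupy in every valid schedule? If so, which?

Test's window is day 1–day 2.
Review is fixed at day 2, and Test can't share a day with Review.
So Test must be day 1.

day 1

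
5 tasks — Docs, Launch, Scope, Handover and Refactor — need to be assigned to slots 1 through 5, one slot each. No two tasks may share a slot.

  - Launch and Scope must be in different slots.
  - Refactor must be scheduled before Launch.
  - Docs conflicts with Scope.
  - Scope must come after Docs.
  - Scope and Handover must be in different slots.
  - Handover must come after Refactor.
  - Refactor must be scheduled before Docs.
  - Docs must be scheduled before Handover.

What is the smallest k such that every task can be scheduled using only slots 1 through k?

5

The precedence chain requires at least 3 distinct slots.
With at most 1 per slot and 5 tasks, at least 5 slots are needed.
5 works (last occupied slot: 5): for example Refactor -> 1; Scope -> 5; Launch -> 4; Handover -> 3; Docs -> 2.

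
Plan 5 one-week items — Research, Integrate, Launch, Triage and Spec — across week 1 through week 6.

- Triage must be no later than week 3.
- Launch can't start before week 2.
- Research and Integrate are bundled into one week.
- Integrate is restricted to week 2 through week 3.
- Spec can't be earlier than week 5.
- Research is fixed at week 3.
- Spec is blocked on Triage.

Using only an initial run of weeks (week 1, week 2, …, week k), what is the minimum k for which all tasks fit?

5

The precedence chain requires at least 2 distinct weeks.
Spec can't be placed before week 5, so the schedule must run through at least week 5.
5 works (last occupied week: week 5): for example Research -> week 3; Integrate -> week 3; Triage -> week 1; Launch -> week 2; Spec -> week 5.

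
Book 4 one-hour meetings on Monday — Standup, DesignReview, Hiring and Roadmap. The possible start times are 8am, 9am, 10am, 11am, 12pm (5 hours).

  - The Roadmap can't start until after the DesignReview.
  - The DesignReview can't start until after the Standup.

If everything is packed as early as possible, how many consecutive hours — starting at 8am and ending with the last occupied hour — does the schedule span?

The precedence chain requires at least 3 distinct hours.
3 works (last occupied hour: 10am): for example Roadmap=10am; DesignReview=9am; Standup=8am; Hiring=8am.

3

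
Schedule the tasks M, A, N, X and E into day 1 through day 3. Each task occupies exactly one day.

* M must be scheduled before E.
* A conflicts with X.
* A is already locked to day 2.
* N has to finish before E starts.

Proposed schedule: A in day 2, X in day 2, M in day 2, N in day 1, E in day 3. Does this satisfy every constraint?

M must be scheduled before E — holds.
N has to finish before E starts — holds.
A conflicts with X — violated.
A is already locked to day 2 — holds.

Invalid. A conflicts with X.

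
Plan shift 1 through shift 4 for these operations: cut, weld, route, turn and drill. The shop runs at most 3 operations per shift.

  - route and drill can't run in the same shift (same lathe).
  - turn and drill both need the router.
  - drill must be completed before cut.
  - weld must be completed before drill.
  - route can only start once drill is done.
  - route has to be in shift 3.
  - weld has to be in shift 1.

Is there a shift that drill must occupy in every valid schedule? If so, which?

shift 2

weld is fixed at shift 1 and must come before drill, so drill is at least shift 2.
route is fixed at shift 3 and must come after drill, so drill is at most shift 2.
So drill must be shift 2.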